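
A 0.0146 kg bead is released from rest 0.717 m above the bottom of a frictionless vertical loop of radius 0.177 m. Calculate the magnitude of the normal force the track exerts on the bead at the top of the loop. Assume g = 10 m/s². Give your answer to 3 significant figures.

N = 0.453 N

Energy from release to top (height 2r): mgh = ½mv_top² + mg(2r)
v_top² = 2g(h − 2r) = 2(10)(0.717 − 0.3540) = 7.2600 m²/s²
At the top, both N and weight point toward the centre: N + mg = mv_top²/r
N = m(v_top²/r − g) = 0.0146(7.2600/0.177 − 10) = 0.4528 N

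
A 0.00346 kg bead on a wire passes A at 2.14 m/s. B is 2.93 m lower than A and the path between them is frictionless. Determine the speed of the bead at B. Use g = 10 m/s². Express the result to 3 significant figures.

v = 7.95 m/s

Energy conservation between the two points: ½mv₀² + mgh = ½mv²
v² = v₀² + 2gh = (2.14)² + 2(10)(2.93) = 63.180
v = √63.180 = 7.949 m/s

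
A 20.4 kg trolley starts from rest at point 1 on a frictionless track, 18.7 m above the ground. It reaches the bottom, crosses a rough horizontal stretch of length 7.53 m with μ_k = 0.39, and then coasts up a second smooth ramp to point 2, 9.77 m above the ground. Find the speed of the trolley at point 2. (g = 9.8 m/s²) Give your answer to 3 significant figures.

v = 10.8 m/s

Energy at 1: mgh₁ = (20.4)(9.8)(18.7) = 3738.5 J
Friction loss: W_f = μ_k mg d = 587.1 J
At 2: ½mv² + mgh₂ = mgh₁ − W_f
½mv² = 3738.5 − 587.1 − 1953.2 = 1198.2 J
v = √(2 × 1198.2/20.4) = 10.84 m/s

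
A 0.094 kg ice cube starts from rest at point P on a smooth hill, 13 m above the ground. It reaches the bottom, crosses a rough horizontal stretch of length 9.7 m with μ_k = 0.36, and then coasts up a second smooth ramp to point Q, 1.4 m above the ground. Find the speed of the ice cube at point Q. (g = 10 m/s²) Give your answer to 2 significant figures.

v = 13 m/s

Energy at P: mgh₁ = (0.094)(10)(13) = 12.220 J
Friction loss: W_f = μ_k mg d = 3.282 J
At Q: ½mv² + mgh₂ = mgh₁ − W_f
½mv² = 12.220 − 3.282 − 1.3160 = 7.6215 J
v = √(2 × 7.6215/0.094) = 12.73 m/s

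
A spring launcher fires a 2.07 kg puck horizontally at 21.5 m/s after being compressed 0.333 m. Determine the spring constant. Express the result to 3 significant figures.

k = 8630 N/m

Energy stored in the spring equals the launch KE: ½kx² = ½mv²
k = mv²/x² = (2.07)(21.5)²/(0.333)² = 8629 N/m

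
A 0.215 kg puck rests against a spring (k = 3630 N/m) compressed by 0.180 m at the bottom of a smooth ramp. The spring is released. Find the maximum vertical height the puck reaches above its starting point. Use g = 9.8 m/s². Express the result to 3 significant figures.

At maximum height the puck is at rest, so ½kx² = mgh
h = kx²/(2mg) = (3630)(0.180)²/(2 × 0.215 × 9.8) = 27.91 m

h = 27.9 m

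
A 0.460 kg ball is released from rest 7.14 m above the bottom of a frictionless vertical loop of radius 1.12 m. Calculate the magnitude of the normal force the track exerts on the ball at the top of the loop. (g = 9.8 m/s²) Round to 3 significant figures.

Energy from release to top (height 2r): mgh = ½mv_top² + mg(2r)
v_top² = 2g(h − 2r) = 2(9.8)(7.14 − 2.240) = 96.040 m²/s²
At the top, both N and weight point toward the centre: N + mg = mv_top²/r
N = m(v_top²/r − g) = 0.460(96.040/1.12 − 9.8) = 34.94 N

N = 34.9 N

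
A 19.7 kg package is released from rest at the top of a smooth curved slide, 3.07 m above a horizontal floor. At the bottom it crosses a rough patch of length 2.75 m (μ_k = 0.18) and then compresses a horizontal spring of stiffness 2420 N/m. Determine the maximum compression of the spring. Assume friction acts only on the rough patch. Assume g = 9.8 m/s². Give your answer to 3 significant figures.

x = 0.641 m

Initial energy: E₁ = mgh = (19.7)(9.8)(3.07) = 592.69 J
Friction removes W_f = μ_k mg d = (0.18)(19.7)(9.8)(2.75) = 95.56 J
Energy reaching the spring: E = 592.69 − 95.56 = 497.13 J
At max compression ½kx² = E ⇒ x = √(2E/k) = √(2 × 497.13/2420) = 0.6410 m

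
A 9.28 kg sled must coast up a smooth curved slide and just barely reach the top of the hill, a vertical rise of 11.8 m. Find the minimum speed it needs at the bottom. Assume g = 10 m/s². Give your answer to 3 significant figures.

At the top it is momentarily at rest, so all KE converts to PE: ½mv² = mgh
v = √(2gh) = √(2 × 10 × 11.8) = 15.36 m/s

v = 15.4 m/s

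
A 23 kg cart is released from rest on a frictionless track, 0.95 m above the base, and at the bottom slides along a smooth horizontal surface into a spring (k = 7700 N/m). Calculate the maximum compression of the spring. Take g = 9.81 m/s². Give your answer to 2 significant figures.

x = 0.24 m

Energy conservation (no friction) from release to max compression: mgh = ½kx²
x = √(2mgh/k) = √(2 × 23 × 9.81 × 0.95 / 7700) = 0.2360 m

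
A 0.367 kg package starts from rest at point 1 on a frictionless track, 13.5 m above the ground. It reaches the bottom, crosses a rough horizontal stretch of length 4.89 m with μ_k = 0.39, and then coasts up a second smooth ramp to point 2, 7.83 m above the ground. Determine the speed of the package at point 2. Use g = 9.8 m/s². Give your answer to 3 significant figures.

Energy at 1: mgh₁ = (0.367)(9.8)(13.5) = 48.554 J
Friction loss: W_f = μ_k mg d = 6.859 J
At 2: ½mv² + mgh₂ = mgh₁ − W_f
½mv² = 48.554 − 6.859 − 28.161 = 13.534 J
v = √(2 × 13.534/0.367) = 8.588 m/s

v = 8.59 m/s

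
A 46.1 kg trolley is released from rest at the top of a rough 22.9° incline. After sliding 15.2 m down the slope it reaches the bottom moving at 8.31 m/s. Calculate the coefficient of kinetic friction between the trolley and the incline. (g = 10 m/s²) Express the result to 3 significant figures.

μ_k = 0.176

mgh = ½mv² + μ_k (mg cosθ) L, with h = L sinθ
mgL sinθ = 2726.7 J; ½mv² = 1591.7 J
W_f = 2726.7 − 1591.7 = 1135 J
μ_k = W_f/(mg cosθ · L) = 1135/(424.7 × 15.2) = 0.1758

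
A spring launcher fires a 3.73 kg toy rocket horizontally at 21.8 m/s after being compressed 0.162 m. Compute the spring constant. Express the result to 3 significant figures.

k = 67500 N/m

Energy stored in the spring equals the launch KE: ½kx² = ½mv²
k = mv²/x² = (3.73)(21.8)²/(0.162)² = 67545 N/m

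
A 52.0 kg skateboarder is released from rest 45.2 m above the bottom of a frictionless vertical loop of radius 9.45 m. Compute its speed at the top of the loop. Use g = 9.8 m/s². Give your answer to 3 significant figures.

Energy conservation: mgh = ½mv_top² + mg(2r)
v_top² = 2g(h − 2r) = 2(9.8)(45.2 − 18.90) = 515.5
v_top = 22.70 m/s

v = 22.7 m/s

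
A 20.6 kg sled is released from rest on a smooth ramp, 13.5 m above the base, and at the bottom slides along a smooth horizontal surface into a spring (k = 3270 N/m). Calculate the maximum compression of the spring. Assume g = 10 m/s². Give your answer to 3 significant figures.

x = 1.30 m

Gravitational PE at the top equals spring PE at max compression: mgh = ½kx²
x = √(2mgh/k) = √(2 × 20.6 × 10 × 13.5 / 3270) = 1.304 m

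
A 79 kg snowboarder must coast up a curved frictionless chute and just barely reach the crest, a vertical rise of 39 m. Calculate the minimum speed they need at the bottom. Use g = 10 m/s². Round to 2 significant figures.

v = 28 m/s

At the top they are momentarily at rest, so all KE converts to PE: ½mv² = mgh
v = √(2gh) = √(2 × 10 × 39) = 27.93 m/s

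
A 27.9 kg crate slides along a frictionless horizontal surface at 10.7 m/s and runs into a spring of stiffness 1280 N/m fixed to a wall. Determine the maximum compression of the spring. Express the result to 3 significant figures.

At max compression the crate is momentarily at rest: ½mv² = ½kx²
x = v√(m/k) = 10.7 × √(27.9/1280) = 1.580 m

x = 1.58 m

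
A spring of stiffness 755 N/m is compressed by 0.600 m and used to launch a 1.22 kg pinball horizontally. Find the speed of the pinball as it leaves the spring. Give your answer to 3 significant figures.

Spring PE converts entirely to kinetic energy: ½kx² = ½mv²
v = x√(k/m) = 0.600 × √(755/1.22) = 14.93 m/s

v = 14.9 m/s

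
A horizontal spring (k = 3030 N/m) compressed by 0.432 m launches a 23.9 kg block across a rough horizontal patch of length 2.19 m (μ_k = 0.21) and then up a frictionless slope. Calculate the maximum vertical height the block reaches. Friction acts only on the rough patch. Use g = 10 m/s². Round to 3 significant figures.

Spring energy: E₀ = ½kx² = ½(3030)(0.432)² = 282.74 J
Friction: W_f = μ_k mg d = (0.21)(23.9)(10)(2.19) = 109.9 J
Energy at base of ramp: E = 282.74 − 109.9 = 172.82 J
At max height all remaining energy is PE: mgh = E ⇒ h = E/(mg) = 172.82/(23.9 × 10) = 0.7231 m

h = 0.723 m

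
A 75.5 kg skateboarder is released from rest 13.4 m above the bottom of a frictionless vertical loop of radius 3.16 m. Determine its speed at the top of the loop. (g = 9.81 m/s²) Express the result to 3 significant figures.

v = 11.8 m/s

Energy conservation: mgh = ½mv_top² + mg(2r)
v_top² = 2g(h − 2r) = 2(9.81)(13.4 − 6.320) = 138.9
v_top = 11.79 m/s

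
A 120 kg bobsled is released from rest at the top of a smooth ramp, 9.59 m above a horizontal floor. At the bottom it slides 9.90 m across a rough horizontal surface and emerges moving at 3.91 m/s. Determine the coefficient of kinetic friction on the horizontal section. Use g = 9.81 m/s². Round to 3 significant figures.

Applying the work–energy principle:
mgh = ½mv² + μ_k m g d
mgh = 11289 J; ½mv² = 917.29 J
W_f = 11289 − 917.29 = 10372 J
μ_k = W_f/(mg·d) = 10372/(1177 × 9.90) = 0.8900

μ_k = 0.890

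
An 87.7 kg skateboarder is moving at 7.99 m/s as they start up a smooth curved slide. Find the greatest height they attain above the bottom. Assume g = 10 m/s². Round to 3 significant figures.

h = 3.19 m

Setting KE at the bottom equal to PE gained: ½mv² = mgh
h = v²/(2g) = 7.99²/(2 × 10) = 3.192 m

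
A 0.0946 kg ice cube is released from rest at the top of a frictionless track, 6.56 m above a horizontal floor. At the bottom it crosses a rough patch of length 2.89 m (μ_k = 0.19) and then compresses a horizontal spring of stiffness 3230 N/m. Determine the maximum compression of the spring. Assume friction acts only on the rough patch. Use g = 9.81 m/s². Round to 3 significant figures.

Initial energy: E₁ = mgh = (0.0946)(9.81)(6.56) = 6.0879 J
Friction removes W_f = μ_k mg d = (0.19)(0.0946)(9.81)(2.89) = 0.5096 J
Energy reaching the spring: E = 6.0879 − 0.5096 = 5.5783 J
At max compression ½kx² = E ⇒ x = √(2E/k) = √(2 × 5.5783/3230) = 0.05877 m

x = 0.0588 m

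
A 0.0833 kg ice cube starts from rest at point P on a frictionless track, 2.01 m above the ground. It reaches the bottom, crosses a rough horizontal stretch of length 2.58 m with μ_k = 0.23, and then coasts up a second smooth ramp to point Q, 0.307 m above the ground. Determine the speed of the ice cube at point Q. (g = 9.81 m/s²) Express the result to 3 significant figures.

v = 4.67 m/s

Energy at P: mgh₁ = (0.0833)(9.81)(2.01) = 1.6425 J
Friction loss: W_f = μ_k mg d = 0.4849 J
At Q: ½mv² + mgh₂ = mgh₁ − W_f
½mv² = 1.6425 − 0.4849 − 0.25087 = 0.90674 J
v = √(2 × 0.90674/0.0833) = 4.666 m/s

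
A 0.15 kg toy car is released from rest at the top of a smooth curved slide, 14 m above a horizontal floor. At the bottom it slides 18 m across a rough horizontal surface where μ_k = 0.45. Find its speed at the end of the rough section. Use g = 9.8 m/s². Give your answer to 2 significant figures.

Energy at the top = energy at the end + work done against friction:
mgh = ½mv² + μ_k m g d
W_f = μ_k mg d = (0.45)(0.15)(9.8)(18) = 11.91 J
½mv² = mgh − W_f = 20.580 − 11.91 = 8.6730 J
v = √(2 × 8.6730/0.15) = 10.75 m/s

v = 11 m/s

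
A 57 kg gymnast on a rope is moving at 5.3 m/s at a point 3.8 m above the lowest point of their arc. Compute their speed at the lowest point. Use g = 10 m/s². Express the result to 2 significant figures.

Mechanical energy is conserved (no friction): ½mv₀² + mgh = ½mv²
v² = v₀² + 2gh = (5.3)² + 2(10)(3.8) = 104.09
v = √104.09 = 10.20 m/s

v = 10 m/s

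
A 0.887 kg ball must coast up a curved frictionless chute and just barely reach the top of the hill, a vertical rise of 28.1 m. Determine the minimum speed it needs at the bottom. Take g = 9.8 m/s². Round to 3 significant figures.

At the top it is momentarily at rest, so all KE converts to PE: ½mv² = mgh
v = √(2gh) = √(2 × 9.8 × 28.1) = 23.47 m/s

v = 23.5 m/s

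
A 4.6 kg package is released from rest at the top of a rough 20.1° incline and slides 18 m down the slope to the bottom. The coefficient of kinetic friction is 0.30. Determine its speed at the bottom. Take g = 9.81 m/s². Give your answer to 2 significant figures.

v = 4.7 m/s

Energy: mgh = ½mv² + W_f, with h = L sinθ and W_f = μ_k (mg cosθ) L
mgh = mgL sinθ = (4.6)(9.81)(18)sin20.1° = 279.14 J
W_f = μ_k mg cosθ · L = (0.30)(4.6)(9.81)cos20.1°·18 = 228.8 J
½mv² = 279.14 − 228.8 = 50.305 J
v = √(2 × 50.305/4.6) = 4.677 m/s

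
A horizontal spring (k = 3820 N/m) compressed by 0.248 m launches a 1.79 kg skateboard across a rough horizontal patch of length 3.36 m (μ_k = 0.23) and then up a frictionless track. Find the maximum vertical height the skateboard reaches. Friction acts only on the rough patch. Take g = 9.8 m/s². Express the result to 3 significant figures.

Spring energy: E₀ = ½kx² = ½(3820)(0.248)² = 117.47 J
Friction: W_f = μ_k mg d = (0.23)(1.79)(9.8)(3.36) = 13.56 J
Energy at base of ramp: E = 117.47 − 13.56 = 103.92 J
At max height all remaining energy is PE: mgh = E ⇒ h = E/(mg) = 103.92/(1.79 × 9.8) = 5.924 m

h = 5.92 m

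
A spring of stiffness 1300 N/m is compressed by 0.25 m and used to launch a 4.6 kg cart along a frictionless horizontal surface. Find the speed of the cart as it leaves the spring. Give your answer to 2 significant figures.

Spring PE converts entirely to kinetic energy: ½kx² = ½mv²
v = x√(k/m) = 0.25 × √(1300/4.6) = 4.203 m/s

v = 4.2 m/s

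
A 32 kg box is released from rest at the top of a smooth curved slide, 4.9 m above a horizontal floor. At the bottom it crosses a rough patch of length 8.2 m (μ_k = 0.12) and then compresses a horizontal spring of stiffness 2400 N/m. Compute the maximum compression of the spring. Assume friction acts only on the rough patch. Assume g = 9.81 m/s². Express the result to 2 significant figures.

x = 1.0 m

Initial energy: E₁ = mgh = (32)(9.81)(4.9) = 1538.2 J
Friction removes W_f = μ_k mg d = (0.12)(32)(9.81)(8.2) = 308.9 J
Energy reaching the spring: E = 1538.2 − 308.9 = 1229.3 J
At max compression ½kx² = E ⇒ x = √(2E/k) = √(2 × 1229.3/2400) = 1.012 m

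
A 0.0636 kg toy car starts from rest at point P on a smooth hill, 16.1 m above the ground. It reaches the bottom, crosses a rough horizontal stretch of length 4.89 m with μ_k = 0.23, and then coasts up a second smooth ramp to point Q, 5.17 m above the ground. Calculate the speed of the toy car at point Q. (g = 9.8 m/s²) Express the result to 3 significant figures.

v = 13.9 m/s

Energy at P: mgh₁ = (0.0636)(9.8)(16.1) = 10.035 J
Friction loss: W_f = μ_k mg d = 0.7010 J
At Q: ½mv² + mgh₂ = mgh₁ − W_f
½mv² = 10.035 − 0.7010 − 3.2224 = 6.1114 J
v = √(2 × 6.1114/0.0636) = 13.86 m/s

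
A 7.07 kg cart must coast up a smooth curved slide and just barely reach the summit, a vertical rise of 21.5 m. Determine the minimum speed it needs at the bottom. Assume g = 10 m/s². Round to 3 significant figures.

v = 20.7 m/s

At the top it is momentarily at rest, so all KE converts to PE: ½mv² = mgh
v = √(2gh) = √(2 × 10 × 21.5) = 20.74 m/s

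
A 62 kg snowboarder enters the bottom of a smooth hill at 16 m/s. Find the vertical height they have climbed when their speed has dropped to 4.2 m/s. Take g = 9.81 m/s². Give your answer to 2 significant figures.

Energy balance between the two points: ½mv₁² = ½mv₂² + mgh
h = (v₁² − v₂²)/(2g) = (16² − 4.2²)/(2 × 9.81) = 12.15 m

h = 12 m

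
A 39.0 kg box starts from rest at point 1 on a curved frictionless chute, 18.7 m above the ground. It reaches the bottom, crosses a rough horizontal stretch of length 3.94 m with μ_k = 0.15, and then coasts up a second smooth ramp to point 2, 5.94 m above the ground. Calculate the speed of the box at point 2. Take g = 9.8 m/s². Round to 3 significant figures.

v = 15.4 m/s

Energy at 1: mgh₁ = (39.0)(9.8)(18.7) = 7147.1 J
Friction loss: W_f = μ_k mg d = 225.9 J
At 2: ½mv² + mgh₂ = mgh₁ − W_f
½mv² = 7147.1 − 225.9 − 2270.3 = 4651.0 J
v = √(2 × 4651.0/39.0) = 15.44 m/s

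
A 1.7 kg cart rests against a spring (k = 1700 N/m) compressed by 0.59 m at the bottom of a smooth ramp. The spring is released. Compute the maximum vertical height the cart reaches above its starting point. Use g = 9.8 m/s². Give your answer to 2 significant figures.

All spring PE becomes gravitational PE at the highest point: ½kx² = mgh
h = kx²/(2mg) = (1700)(0.59)²/(2 × 1.7 × 9.8) = 17.76 m

h = 18 m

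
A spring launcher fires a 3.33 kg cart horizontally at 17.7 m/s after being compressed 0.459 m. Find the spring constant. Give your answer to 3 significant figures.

k = 4950 N/m

½kx² = ½mv²
k = mv²/x² = (3.33)(17.7)²/(0.459)² = 4952 N/m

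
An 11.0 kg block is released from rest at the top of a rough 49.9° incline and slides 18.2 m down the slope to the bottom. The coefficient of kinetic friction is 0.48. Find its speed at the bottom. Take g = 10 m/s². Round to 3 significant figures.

Energy: mgh = ½mv² + W_f, with h = L sinθ and W_f = μ_k (mg cosθ) L
mgh = mgL sinθ = (11.0)(10)(18.2)sin49.9° = 1531.4 J
W_f = μ_k mg cosθ · L = (0.48)(11.0)(10)cos49.9°·18.2 = 619.0 J
½mv² = 1531.4 − 619.0 = 912.40 J
v = √(2 × 912.40/11.0) = 12.88 m/s

v = 12.9 m/s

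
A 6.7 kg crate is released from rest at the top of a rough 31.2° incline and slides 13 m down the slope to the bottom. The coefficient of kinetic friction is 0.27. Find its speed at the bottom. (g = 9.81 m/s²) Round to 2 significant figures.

v = 8.6 m/s

Taking the bottom as reference, mgh = ½mv² + μ_k N L with h = L sinθ, N = mg cosθ:
mgh = mgL sinθ = (6.7)(9.81)(13)sin31.2° = 442.63 J
W_f = μ_k mg cosθ · L = (0.27)(6.7)(9.81)cos31.2°·13 = 197.3 J
½mv² = 442.63 − 197.3 = 245.29 J
v = √(2 × 245.29/6.7) = 8.557 m/s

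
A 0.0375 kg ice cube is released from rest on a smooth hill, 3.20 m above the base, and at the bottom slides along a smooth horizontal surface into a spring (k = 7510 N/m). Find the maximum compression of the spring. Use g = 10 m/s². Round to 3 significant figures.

x = 0.0179 m

Gravitational PE at the top equals spring PE at max compression: mgh = ½kx²
x = √(2mgh/k) = √(2 × 0.0375 × 10 × 3.20 / 7510) = 0.01788 m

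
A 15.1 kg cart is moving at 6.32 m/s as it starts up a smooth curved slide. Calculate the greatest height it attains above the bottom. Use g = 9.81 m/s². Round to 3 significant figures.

h = 2.04 m

Setting KE at the bottom equal to PE gained: ½mv² = mgh
h = v²/(2g) = 6.32²/(2 × 9.81) = 2.036 m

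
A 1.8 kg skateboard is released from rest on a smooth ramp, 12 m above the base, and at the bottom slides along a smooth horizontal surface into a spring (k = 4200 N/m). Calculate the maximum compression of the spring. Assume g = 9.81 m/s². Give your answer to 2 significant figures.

x = 0.32 m

Energy conservation (no friction) from release to max compression: mgh = ½kx²
x = √(2mgh/k) = √(2 × 1.8 × 9.81 × 12 / 4200) = 0.3177 m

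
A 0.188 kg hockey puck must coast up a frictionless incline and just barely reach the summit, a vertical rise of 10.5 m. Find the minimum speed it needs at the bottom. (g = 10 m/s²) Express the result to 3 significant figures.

At the top it is momentarily at rest, so all KE converts to PE: ½mv² = mgh
v = √(2gh) = √(2 × 10 × 10.5) = 14.49 m/s

v = 14.5 m/s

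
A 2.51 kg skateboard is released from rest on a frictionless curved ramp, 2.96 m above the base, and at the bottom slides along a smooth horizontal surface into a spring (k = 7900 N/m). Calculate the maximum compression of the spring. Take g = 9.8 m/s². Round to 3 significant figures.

At max compression the skateboard is momentarily at rest: mgh = ½kx²
x = √(2mgh/k) = √(2 × 2.51 × 9.8 × 2.96 / 7900) = 0.1358 m

x = 0.136 m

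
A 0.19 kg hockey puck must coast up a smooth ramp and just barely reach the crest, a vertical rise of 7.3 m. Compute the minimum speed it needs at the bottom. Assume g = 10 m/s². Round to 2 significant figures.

At the top it is momentarily at rest, so all KE converts to PE: ½mv² = mgh
v = √(2gh) = √(2 × 10 × 7.3) = 12.08 m/s

v = 12 m/s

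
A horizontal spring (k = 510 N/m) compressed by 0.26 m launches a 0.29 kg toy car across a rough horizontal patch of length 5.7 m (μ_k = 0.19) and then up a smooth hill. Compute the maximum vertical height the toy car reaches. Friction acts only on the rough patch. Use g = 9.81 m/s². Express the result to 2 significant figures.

h = 5.0 m

Spring energy: E₀ = ½kx² = ½(510)(0.26)² = 17.238 J
Friction: W_f = μ_k mg d = (0.19)(0.29)(9.81)(5.7) = 3.081 J
Energy at base of ramp: E = 17.238 − 3.081 = 14.157 J
At max height all remaining energy is PE: mgh = E ⇒ h = E/(mg) = 14.157/(0.29 × 9.81) = 4.976 m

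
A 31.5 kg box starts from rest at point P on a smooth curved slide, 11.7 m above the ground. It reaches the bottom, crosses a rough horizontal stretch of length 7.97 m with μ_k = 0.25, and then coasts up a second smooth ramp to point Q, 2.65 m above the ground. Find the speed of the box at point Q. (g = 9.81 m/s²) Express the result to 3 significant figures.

Energy at P: mgh₁ = (31.5)(9.81)(11.7) = 3615.5 J
Friction loss: W_f = μ_k mg d = 615.7 J
At Q: ½mv² + mgh₂ = mgh₁ − W_f
½mv² = 3615.5 − 615.7 − 818.89 = 2180.9 J
v = √(2 × 2180.9/31.5) = 11.77 m/s

v = 11.8 m/s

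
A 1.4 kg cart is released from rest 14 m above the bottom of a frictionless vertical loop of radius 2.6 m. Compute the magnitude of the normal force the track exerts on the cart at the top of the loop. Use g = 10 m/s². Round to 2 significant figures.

N = 81 N

Energy from release to top (height 2r): mgh = ½mv_top² + mg(2r)
v_top² = 2g(h − 2r) = 2(10)(14 − 5.200) = 176.00 m²/s²
At the top, both N and weight point toward the centre: N + mg = mv_top²/r
N = m(v_top²/r − g) = 1.4(176.00/2.6 − 10) = 80.77 N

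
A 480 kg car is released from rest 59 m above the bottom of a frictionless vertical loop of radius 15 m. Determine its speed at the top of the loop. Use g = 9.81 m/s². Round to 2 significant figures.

Energy conservation: mgh = ½mv_top² + mg(2r)
v_top² = 2g(h − 2r) = 2(9.81)(59 − 30.00) = 569.0
v_top = 23.85 m/s

v = 24 m/s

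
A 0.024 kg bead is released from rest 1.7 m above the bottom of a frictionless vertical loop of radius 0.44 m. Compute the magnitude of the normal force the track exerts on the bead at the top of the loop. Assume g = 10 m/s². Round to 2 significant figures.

N = 0.65 N

Energy from release to top (height 2r): mgh = ½mv_top² + mg(2r)
v_top² = 2g(h − 2r) = 2(10)(1.7 − 0.8800) = 16.400 m²/s²
At the top, both N and weight point toward the centre: N + mg = mv_top²/r
N = m(v_top²/r − g) = 0.024(16.400/0.44 − 10) = 0.6545 N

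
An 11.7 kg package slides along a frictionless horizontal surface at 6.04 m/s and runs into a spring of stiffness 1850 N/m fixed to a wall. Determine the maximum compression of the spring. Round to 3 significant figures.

Conservation of energy between contact and max compression: ½mv² = ½kx²
x = v√(m/k) = 6.04 × √(11.7/1850) = 0.4803 m

x = 0.480 m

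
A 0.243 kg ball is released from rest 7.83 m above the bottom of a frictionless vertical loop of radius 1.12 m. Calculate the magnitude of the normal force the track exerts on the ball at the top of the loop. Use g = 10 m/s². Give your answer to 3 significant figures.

Energy from release to top (height 2r): mgh = ½mv_top² + mg(2r)
v_top² = 2g(h − 2r) = 2(10)(7.83 − 2.240) = 111.80 m²/s²
At the top, both N and weight point toward the centre: N + mg = mv_top²/r
N = m(v_top²/r − g) = 0.243(111.80/1.12 − 10) = 21.83 N

N = 21.8 N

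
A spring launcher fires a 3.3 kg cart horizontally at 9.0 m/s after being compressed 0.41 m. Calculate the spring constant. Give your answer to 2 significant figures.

k = 1600 N/m

½kx² = ½mv²
k = mv²/x² = (3.3)(9.0)²/(0.41)² = 1590 N/m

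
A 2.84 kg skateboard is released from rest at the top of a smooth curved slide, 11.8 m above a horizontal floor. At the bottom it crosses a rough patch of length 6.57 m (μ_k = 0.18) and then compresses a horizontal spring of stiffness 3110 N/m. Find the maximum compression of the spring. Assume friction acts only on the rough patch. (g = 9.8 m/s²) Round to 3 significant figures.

x = 0.436 m

Initial energy: E₁ = mgh = (2.84)(9.8)(11.8) = 328.42 J
Friction removes W_f = μ_k mg d = (0.18)(2.84)(9.8)(6.57) = 32.91 J
Energy reaching the spring: E = 328.42 − 32.91 = 295.50 J
At max compression ½kx² = E ⇒ x = √(2E/k) = √(2 × 295.50/3110) = 0.4359 m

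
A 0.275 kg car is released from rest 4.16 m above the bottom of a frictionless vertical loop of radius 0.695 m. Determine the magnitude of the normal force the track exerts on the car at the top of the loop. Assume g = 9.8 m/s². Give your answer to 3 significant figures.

Energy from release to top (height 2r): mgh = ½mv_top² + mg(2r)
v_top² = 2g(h − 2r) = 2(9.8)(4.16 − 1.390) = 54.292 m²/s²
At the top, both N and weight point toward the centre: N + mg = mv_top²/r
N = m(v_top²/r − g) = 0.275(54.292/0.695 − 9.8) = 18.79 N

N = 18.8 N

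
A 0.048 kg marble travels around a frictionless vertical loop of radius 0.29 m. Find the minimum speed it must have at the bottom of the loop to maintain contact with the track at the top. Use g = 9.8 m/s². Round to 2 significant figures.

At the top: mg = mv_top²/r ⇒ v_top² = gr = 2.842 m²/s²
Energy from bottom to top (height 2r): ½mv_bot² = ½mv_top² + mg(2r)
v_bot² = gr + 4gr = 5gr = 14.21
v_bot = √(5gr) = 3.770 m/s

v = 3.8 m/s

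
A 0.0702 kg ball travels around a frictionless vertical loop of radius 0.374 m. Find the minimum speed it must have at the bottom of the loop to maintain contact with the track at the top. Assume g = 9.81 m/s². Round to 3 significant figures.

v = 4.28 m/s

At the top: mg = mv_top²/r ⇒ v_top² = gr = 3.669 m²/s²
Energy from bottom to top (height 2r): ½mv_bot² = ½mv_top² + mg(2r)
v_bot² = gr + 4gr = 5gr = 18.34
v_bot = √(5gr) = 4.283 m/s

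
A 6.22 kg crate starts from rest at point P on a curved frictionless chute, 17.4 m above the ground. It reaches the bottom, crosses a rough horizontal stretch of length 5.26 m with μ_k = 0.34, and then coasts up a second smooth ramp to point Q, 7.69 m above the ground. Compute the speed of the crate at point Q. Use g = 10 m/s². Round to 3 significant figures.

v = 12.6 m/s

Energy at P: mgh₁ = (6.22)(10)(17.4) = 1082.3 J
Friction loss: W_f = μ_k mg d = 111.2 J
At Q: ½mv² + mgh₂ = mgh₁ − W_f
½mv² = 1082.3 − 111.2 − 478.32 = 492.72 J
v = √(2 × 492.72/6.22) = 12.59 m/s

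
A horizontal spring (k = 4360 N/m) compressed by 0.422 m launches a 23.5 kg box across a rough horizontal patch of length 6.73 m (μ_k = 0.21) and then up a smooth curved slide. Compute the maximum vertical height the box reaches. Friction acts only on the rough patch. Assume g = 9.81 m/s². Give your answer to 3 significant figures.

h = 0.271 m

Spring energy: E₀ = ½kx² = ½(4360)(0.422)² = 388.22 J
Friction: W_f = μ_k mg d = (0.21)(23.5)(9.81)(6.73) = 325.8 J
Energy at base of ramp: E = 388.22 − 325.8 = 62.408 J
At max height all remaining energy is PE: mgh = E ⇒ h = E/(mg) = 62.408/(23.5 × 9.81) = 0.2707 m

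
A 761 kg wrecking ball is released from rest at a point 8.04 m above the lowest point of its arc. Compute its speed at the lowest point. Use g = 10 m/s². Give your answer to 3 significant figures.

By conservation of mechanical energy, mgh = ½mv²
The mass cancels from both sides.
v = √(2gh) = √(2 × 10 × 8.04) = √160.80 = 12.68 m/s

v = 12.7 m/s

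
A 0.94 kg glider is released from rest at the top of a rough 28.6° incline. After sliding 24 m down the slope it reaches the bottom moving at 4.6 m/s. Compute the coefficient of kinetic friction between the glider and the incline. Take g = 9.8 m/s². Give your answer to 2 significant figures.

μ_k = 0.49

mgh = ½mv² + μ_k (mg cosθ) L, with h = L sinθ
mgL sinθ = 105.83 J; ½mv² = 9.9452 J
W_f = 105.83 − 9.9452 = 95.89 J
μ_k = W_f/(mg cosθ · L) = 95.89/(8.088 × 24) = 0.4940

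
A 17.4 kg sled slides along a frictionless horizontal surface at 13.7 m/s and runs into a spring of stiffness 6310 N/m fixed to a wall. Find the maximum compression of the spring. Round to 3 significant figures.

x = 0.719 m

All KE is stored as spring PE at maximum compression: ½mv² = ½kx²
x = v√(m/k) = 13.7 × √(17.4/6310) = 0.7194 m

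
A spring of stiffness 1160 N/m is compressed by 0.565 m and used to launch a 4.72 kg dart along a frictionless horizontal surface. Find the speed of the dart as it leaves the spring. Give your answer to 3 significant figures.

Conservation of energy: ½kx² = ½mv²
v = x√(k/m) = 0.565 × √(1160/4.72) = 8.857 m/s

v = 8.86 m/s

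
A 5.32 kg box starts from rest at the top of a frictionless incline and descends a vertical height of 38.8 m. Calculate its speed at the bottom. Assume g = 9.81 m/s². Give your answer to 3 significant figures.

v = 27.6 m/s

Mechanical energy is conserved (no friction): mgh = ½mv²
v = √(2gh) = √(2 × 9.81 × 38.8) = √761.26 = 27.59 m/s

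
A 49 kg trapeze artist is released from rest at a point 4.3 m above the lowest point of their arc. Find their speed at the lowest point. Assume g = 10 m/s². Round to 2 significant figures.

By conservation of mechanical energy, mgh = ½mv²
v = √(2gh) = √(2 × 10 × 4.3) = √86.000 = 9.274 m/s

v = 9.3 m/s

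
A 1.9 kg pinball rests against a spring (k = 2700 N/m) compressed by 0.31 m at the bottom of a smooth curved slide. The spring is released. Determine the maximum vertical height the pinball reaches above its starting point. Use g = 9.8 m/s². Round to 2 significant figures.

h = 7.0 m

Energy conservation from release to the highest point: ½kx² = mgh
h = kx²/(2mg) = (2700)(0.31)²/(2 × 1.9 × 9.8) = 6.968 m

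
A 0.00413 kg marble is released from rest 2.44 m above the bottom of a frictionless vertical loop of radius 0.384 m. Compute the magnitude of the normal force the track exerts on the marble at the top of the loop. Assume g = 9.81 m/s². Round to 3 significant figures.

Energy from release to top (height 2r): mgh = ½mv_top² + mg(2r)
v_top² = 2g(h − 2r) = 2(9.81)(2.44 − 0.7680) = 32.805 m²/s²
At the top, both N and weight point toward the centre: N + mg = mv_top²/r
N = m(v_top²/r − g) = 0.00413(32.805/0.384 − 9.81) = 0.3123 N

N = 0.312 N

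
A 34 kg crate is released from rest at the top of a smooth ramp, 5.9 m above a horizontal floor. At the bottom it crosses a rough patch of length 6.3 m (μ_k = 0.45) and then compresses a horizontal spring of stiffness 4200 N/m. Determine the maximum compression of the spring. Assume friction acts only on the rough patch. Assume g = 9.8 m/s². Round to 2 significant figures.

Initial energy: E₁ = mgh = (34)(9.8)(5.9) = 1965.9 J
Friction removes W_f = μ_k mg d = (0.45)(34)(9.8)(6.3) = 944.6 J
Energy reaching the spring: E = 1965.9 − 944.6 = 1021.3 J
At max compression ½kx² = E ⇒ x = √(2E/k) = √(2 × 1021.3/4200) = 0.6974 m

x = 0.70 m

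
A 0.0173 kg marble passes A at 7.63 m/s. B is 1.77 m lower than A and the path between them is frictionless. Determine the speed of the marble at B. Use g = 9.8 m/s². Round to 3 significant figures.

Equating total energy at the two states: ½mv₀² + mgh = ½mv²
v² = v₀² + 2gh = (7.63)² + 2(9.8)(1.77) = 92.909
v = √92.909 = 9.639 m/s

v = 9.64 m/s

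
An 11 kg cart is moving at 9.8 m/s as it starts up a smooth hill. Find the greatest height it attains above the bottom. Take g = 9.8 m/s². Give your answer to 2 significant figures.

h = 4.9 m

By energy conservation, ½mv² = mgh
h = v²/(2g) = 9.8²/(2 × 9.8) = 4.900 m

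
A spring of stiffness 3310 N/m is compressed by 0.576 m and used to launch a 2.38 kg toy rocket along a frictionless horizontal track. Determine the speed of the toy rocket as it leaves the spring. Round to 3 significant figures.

Conservation of energy: ½kx² = ½mv²
v = x√(k/m) = 0.576 × √(3310/2.38) = 21.48 m/s

v = 21.5 m/s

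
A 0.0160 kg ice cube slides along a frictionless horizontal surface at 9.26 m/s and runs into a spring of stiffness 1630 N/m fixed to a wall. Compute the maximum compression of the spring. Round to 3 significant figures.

x = 0.0290 m

All KE is stored as spring PE at maximum compression: ½mv² = ½kx²
x = v√(m/k) = 9.26 × √(0.0160/1630) = 0.02901 m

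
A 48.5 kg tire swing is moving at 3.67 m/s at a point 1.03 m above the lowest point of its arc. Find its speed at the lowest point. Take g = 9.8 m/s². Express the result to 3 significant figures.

By conservation of mechanical energy, ½mv₀² + mgh = ½mv²
v² = v₀² + 2gh = (3.67)² + 2(9.8)(1.03) = 33.657
v = √33.657 = 5.801 m/s

v = 5.80 m/s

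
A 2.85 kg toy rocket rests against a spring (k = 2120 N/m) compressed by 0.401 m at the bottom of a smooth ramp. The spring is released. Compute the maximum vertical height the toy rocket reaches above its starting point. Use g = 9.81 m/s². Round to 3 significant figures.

h = 6.10 m

Energy conservation from release to the highest point: ½kx² = mgh
h = kx²/(2mg) = (2120)(0.401)²/(2 × 2.85 × 9.81) = 6.097 m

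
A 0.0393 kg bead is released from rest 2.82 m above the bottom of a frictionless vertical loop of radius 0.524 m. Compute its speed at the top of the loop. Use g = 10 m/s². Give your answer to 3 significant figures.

v = 5.95 m/s

Energy conservation: mgh = ½mv_top² + mg(2r)
v_top² = 2g(h − 2r) = 2(10)(2.82 − 1.048) = 35.44
v_top = 5.953 m/s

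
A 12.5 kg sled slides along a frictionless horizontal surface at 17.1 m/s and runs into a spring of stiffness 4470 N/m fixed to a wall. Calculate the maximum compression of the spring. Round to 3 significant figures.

Conservation of energy between contact and max compression: ½mv² = ½kx²
x = v√(m/k) = 17.1 × √(12.5/4470) = 0.9043 m

x = 0.904 m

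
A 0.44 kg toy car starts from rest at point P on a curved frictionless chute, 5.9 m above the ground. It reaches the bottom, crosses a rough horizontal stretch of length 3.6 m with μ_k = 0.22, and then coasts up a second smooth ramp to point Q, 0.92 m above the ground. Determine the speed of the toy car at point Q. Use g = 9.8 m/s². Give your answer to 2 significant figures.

v = 9.1 m/s

Energy at P: mgh₁ = (0.44)(9.8)(5.9) = 25.441 J
Friction loss: W_f = μ_k mg d = 3.415 J
At Q: ½mv² + mgh₂ = mgh₁ − W_f
½mv² = 25.441 − 3.415 − 3.9670 = 18.059 J
v = √(2 × 18.059/0.44) = 9.060 m/s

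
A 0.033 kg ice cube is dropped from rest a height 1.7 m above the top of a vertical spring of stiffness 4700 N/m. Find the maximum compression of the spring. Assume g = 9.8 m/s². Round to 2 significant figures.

x = 0.015 m

Take the reference level at the top of the uncompressed spring. At max compression the cube has fallen H + x and is momentarily at rest:
mg(H + x) = ½kx²
½(4700)x² − (0.033)(9.8)x − (0.033)(9.8)(1.7) = 0
2350x² − 0.3234x − 0.5498 = 0
x = [0.3234 + √(0.1046 + 5167.9)]/(2 × 2350) = 0.01536 m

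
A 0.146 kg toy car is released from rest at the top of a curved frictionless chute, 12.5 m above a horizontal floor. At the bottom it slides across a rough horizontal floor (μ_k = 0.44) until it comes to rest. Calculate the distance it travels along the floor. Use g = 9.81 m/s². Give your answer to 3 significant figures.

Energy at the top = energy at the end + work done against friction:
At rest all PE has been dissipated by friction: mgh = μ_k m g d
d = h/μ_k = 12.5/0.44 = 28.41 m

d = 28.4 m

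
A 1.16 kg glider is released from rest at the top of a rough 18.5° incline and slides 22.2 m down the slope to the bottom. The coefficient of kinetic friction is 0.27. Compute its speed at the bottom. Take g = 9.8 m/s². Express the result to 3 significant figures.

Work–energy: mg(L sinθ) − μ_k(mg cosθ)L = ½mv²
mgh = mgL sinθ = (1.16)(9.8)(22.2)sin18.5° = 80.078 J
W_f = μ_k mg cosθ · L = (0.27)(1.16)(9.8)cos18.5°·22.2 = 64.62 J
½mv² = 80.078 − 64.62 = 15.459 J
v = √(2 × 15.459/1.16) = 5.163 m/s

v = 5.16 m/s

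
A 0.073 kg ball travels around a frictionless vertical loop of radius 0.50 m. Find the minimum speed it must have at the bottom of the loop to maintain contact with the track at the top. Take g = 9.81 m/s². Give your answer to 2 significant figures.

v = 5.0 m/s

At the top: mg = mv_top²/r ⇒ v_top² = gr = 4.905 m²/s²
Energy from bottom to top (height 2r): ½mv_bot² = ½mv_top² + mg(2r)
v_bot² = gr + 4gr = 5gr = 24.53
v_bot = √(5gr) = 4.952 m/s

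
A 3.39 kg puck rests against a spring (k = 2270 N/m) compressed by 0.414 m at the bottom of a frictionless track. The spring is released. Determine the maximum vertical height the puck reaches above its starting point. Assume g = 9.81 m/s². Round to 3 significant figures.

h = 5.85 m

Energy conservation from release to the highest point: ½kx² = mgh
h = kx²/(2mg) = (2270)(0.414)²/(2 × 3.39 × 9.81) = 5.850 m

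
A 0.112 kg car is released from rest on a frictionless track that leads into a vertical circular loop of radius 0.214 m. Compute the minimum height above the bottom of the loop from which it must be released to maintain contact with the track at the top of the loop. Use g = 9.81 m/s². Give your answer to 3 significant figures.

h = 0.535 m

At the top, for minimum speed gravity alone supplies the centripetal force: mg = mv_top²/r ⇒ v_top² = gr = 2.099 m²/s²
Energy conservation from release height h to the top (height 2r): mgh = ½mv_top² + mg(2r)
h = v_top²/(2g) + 2r = r/2 + 2r = 5r/2 = 0.5350 m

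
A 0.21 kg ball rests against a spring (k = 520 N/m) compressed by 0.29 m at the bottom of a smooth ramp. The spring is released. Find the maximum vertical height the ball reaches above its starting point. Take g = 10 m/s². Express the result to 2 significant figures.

h = 10 m

Energy conservation from release to the highest point: ½kx² = mgh
h = kx²/(2mg) = (520)(0.29)²/(2 × 0.21 × 10) = 10.41 m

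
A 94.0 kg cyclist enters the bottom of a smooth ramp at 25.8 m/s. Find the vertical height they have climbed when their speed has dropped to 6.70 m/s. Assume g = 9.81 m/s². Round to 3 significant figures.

Conservation of energy: ½mv₁² = ½mv₂² + mgh
h = (v₁² − v₂²)/(2g) = (25.8² − 6.70²)/(2 × 9.81) = 31.64 m

h = 31.6 m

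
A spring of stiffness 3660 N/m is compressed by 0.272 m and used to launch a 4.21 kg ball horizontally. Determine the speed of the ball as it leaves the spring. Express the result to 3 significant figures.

v = 8.02 m/s

Conservation of energy: ½kx² = ½mv²
v = x√(k/m) = 0.272 × √(3660/4.21) = 8.020 m/s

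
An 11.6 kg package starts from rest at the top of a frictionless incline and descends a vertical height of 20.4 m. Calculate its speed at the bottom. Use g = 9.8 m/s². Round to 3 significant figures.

v = 20.0 m/s

Energy conservation between the two points: mgh = ½mv²
v = √(2gh) = √(2 × 9.8 × 20.4) = √399.84 = 20.00 m/s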